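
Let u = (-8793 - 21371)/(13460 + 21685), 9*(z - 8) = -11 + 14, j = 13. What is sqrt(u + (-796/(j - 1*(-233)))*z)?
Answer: I*sqrt(6418845444770)/480315 ≈ 5.2748*I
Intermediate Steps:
z = 25/3 (z = 8 + (-11 + 14)/9 = 8 + (1/9)*3 = 8 + 1/3 = 25/3 ≈ 8.3333)
u = -30164/35145 ≈ -0.85827
sqrt(u + (-796/(j - 1*(-233)))*z) = sqrt(-30164/35145 - 796/(13 - 1*(-233))*(25/3)) = sqrt(-30164/35145 - 796/(13 + 233)*(25/3)) = sqrt(-30164/35145 - 796/246*(25/3)) = sqrt(-30164/35145 - 796*1/246*(25/3)) = sqrt(-30164/35145 - 398/123*25/3) = sqrt(-30164/35145 - 9950/369) = sqrt(-40091474/1440945) = I*sqrt(6418845444770)/480315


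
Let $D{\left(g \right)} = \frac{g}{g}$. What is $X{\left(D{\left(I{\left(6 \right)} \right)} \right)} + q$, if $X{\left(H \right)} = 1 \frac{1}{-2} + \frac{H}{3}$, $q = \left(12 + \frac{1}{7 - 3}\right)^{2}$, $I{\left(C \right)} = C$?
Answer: $\frac{7195}{48} \approx 149.9$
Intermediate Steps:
$D{\left(g \right)} = 1$
$q = \frac{2401}{16}$ ($q = \left(12 + \frac{1}{4}\right)^{2} = \left(\frac{49}{4}\right)^{2} = \frac{2401}{16} \approx 150.06$)
$X{\left(H \right)} = - \frac{1}{2} + \frac{H}{3}$ ($X{\left(H \right)} = 1 \left(- \frac{1}{2}\right) + H \frac{1}{3} = - \frac{1}{2} + \frac{H}{3}$)
$X{\left(D{\left(I{\left(6 \right)} \right)} \right)} + q = \left(- \frac{1}{2} + \frac{1}{3} \cdot 1\right) + \frac{2401}{16} = \left(- \frac{1}{2} + \frac{1}{3}\right) + \frac{2401}{16} = - \frac{1}{6} + \frac{2401}{16} = \frac{7195}{48}$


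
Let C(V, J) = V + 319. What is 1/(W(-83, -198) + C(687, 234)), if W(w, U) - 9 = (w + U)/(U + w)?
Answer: 1/1016 ≈ 0.00098425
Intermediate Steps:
W(w, U) = 10 (W(w, U) = 9 + (w + U)/(U + w) = 9 + (U + w)/(U + w) = 9 + 1 = 10)
C(V, J) = 319 + V
1/(W(-83, -198) + C(687, 234)) = 1/(10 + (319 + 687)) = 1/(10 + 1006) = 1/1016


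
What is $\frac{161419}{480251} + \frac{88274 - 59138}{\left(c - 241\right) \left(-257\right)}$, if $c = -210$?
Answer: $\frac{32702185169}{55664452657} \approx 0.58749$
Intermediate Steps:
$\frac{161419}{480251} + \frac{88274 - 59138}{\left(c - 241\right) \left(-257\right)} = \frac{161419}{480251} + \frac{88274 - 59138}{\left(-210 - 241\right) \left(-257\right)} = 161419 \cdot \frac{1}{480251} + \frac{29136}{\left(-451\right) \left(-257\right)} = \frac{161419}{480251} + \frac{29136}{115907} = \frac{32702185169}{55664452657}$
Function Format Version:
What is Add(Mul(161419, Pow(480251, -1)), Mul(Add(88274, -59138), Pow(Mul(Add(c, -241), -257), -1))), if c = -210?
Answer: Rational(32702185169, 55664452657) ≈ 0.58749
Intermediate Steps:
Add(Mul(161419, Pow(480251, -1)), Mul(Add(88274, -59138), Pow(Mul(Add(c, -241), -257), -1))) = Add(Mul(161419, Pow(480251, -1)), Mul(Add(88274, -59138), Pow(Mul(Add(-210, -241), -257), -1))) = Add(Mul(161419, Rational(1, 480251)), Mul(29136, Pow(Mul(-451, -257), -1))) = Add(Rational(161419, 480251), Mul(29136, Pow(115907, -1))) = Add(Rational(161419, 480251), Mul(29136, Rational(1, 115907))) = Add(Rational(161419, 480251), Rational(29136, 115907)) = Rational(32702185169, 55664452657)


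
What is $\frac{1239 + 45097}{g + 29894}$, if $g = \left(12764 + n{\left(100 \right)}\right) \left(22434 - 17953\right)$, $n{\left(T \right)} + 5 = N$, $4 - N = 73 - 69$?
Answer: $\frac{46336}{57202973} \approx 0.00081003$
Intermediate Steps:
$N = 0$ ($N = 4 - \left(73 - 69\right) = 4 - 4 = 0$)
$n{\left(T \right)} = -5$ ($n{\left(T \right)} = -5 + 0 = -5$)
$g = 57173079$ ($g = \left(12764 - 5\right) \left(22434 - 17953\right) = 12759 \cdot 4481 = 57173079$)
$\frac{1239 + 45097}{g + 29894} = \frac{1239 + 45097}{57173079 + 29894} = \frac{46336}{57202973}$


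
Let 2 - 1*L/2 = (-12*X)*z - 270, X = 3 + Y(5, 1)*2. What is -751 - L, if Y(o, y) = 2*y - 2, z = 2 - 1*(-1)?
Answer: -1511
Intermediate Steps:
z = 3 (z = 2 + 1 = 3)
Y(o, y) = -2 + 2*y
X = 3 (X = 3 + (-2 + 2*1)*2 = 3 + (-2 + 2)*2 = 3 + 0*2 = 3 + 0 = 3)
L = 760 (L = 4 - 2*(-12*3*3 - 270) = 4 - 2*(-36*3 - 270) = 4 - 2*(-108 - 270) = 4 - 2*(-378) = 4 + 756 = 760)
-751 - L = -751 - 1*760 = -751 - 760 = -1511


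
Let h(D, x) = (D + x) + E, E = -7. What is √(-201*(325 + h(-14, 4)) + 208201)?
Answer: √146293 ≈ 382.48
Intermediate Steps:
h(D, x) = -7 + D + x (h(D, x) = (D + x) - 7 = -7 + D + x)
√(-201*(325 + h(-14, 4)) + 208201) = √(-201*(325 + (-7 - 14 + 4)) + 208201) = √(-201*(325 - 17) + 208201) = √(-201*308 + 208201) = √(-61908 + 208201) = √146293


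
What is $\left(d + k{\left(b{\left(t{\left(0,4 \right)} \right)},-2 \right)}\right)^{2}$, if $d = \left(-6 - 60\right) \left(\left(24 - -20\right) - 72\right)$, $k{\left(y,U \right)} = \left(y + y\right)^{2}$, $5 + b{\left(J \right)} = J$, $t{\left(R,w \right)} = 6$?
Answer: $3429904$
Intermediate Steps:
$b{\left(J \right)} = -5 + J$
$k{\left(y,U \right)} = 4 y^{2}$ ($k{\left(y,U \right)} = \left(2 y\right)^{2} = 4 y^{2}$)
$d = 1848$ ($d = \left(-6 - 60\right) \left(\left(24 + 20\right) - 72\right) = - 66 \left(44 - 72\right) = \left(-66\right) \left(-28\right) = 1848$)
$\left(d + k{\left(b{\left(t{\left(0,4 \right)} \right)},-2 \right)}\right)^{2} = \left(1848 + 4 \left(-5 + 6\right)^{2}\right)^{2} = \left(1848 + 4 \cdot 1^{2}\right)^{2} = \left(1848 + 4 \cdot 1\right)^{2} = \left(1848 + 4\right)^{2} = 1852^{2} = 3429904$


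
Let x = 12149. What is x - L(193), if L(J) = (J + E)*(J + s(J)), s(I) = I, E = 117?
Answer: -107511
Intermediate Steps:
L(J) = 2*J*(117 + J) (L(J) = (J + 117)*(J + J) = (117 + J)*(2*J) = 2*J*(117 + J))
x - L(193) = 12149 - 2*193*(117 + 193) = 12149 - 2*193*310 = 12149 - 1*119660 = 12149 - 119660 = -107511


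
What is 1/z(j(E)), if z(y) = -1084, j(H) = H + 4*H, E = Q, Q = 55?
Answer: -1/1084 ≈ -0.00092251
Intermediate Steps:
E = 55
j(H) = 5*H
1/z(j(E)) = 1/(-1084) = -1/1084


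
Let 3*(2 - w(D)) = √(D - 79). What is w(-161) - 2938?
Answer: -2936 - 4*I*√15/3 ≈ -2936.0 - 5.164*I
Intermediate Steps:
w(D) = 2 - √(-79 + D)/3 (w(D) = 2 - √(D - 79)/3 = 2 - √(-79 + D)/3)
w(-161) - 2938 = (2 - √(-79 - 161)/3) - 2938 = (2 - 4*I*√15/3) - 2938 = -2936 - 4*I*√15/3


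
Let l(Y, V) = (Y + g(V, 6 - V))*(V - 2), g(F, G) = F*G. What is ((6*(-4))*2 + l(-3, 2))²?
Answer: 2304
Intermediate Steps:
l(Y, V) = (-2 + V)*(Y + V*(6 - V)) (l(Y, V) = (Y + V*(6 - V))*(V - 2) = (Y + V*(6 - V))*(-2 + V) = (-2 + V)*(Y + V*(6 - V)))
((6*(-4))*2 + l(-3, 2))² = ((6*(-4))*2 + (-1*2³ - 12*2 - 2*(-3) + 8*2² + 2*(-3)))² = (-24*2 + (-1*8 - 24 + 6 + 8*4 - 6))² = (-48 + (-8 - 24 + 6 + 32 - 6))² = (-48 + 0)² = (-48)² = 2304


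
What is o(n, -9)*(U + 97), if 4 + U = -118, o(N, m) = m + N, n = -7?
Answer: 400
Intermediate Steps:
o(N, m) = N + m
U = -122 (U = -4 - 118 = -122)
o(n, -9)*(U + 97) = (-7 - 9)*(-122 + 97) = -16*(-25) = 400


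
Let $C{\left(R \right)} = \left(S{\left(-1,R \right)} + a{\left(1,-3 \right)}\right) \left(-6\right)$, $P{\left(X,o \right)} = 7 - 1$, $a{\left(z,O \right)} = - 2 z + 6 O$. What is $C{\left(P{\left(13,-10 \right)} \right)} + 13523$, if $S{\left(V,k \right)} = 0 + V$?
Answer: $13649$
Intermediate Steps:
$P{\left(X,o \right)} = 6$
$S{\left(V,k \right)} = V$
$C{\left(R \right)} = 126$ ($C{\left(R \right)} = \left(-1 + \left(\left(-2\right) 1 + 6 \left(-3\right)\right)\right) \left(-6\right) = \left(-1 - 20\right) \left(-6\right) = \left(-21\right) \left(-6\right) = 126$)
$C{\left(P{\left(13,-10 \right)} \right)} + 13523 = 126 + 13523 = 13649$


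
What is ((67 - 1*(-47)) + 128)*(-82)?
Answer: -19844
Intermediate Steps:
((67 - 1*(-47)) + 128)*(-82) = ((67 + 47) + 128)*(-82) = (114 + 128)*(-82) = 242*(-82) = -19844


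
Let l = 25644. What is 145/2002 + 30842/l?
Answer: 8183008/6417411 ≈ 1.2751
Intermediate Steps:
145/2002 + 30842/l = 145/2002 + 30842/25644 = 145*(1/2002) + 30842*(1/25644) = 145/2002 + 15421/12822 = 8183008/6417411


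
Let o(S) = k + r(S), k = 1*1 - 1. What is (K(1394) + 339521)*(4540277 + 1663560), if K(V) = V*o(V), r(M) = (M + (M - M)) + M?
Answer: 26217371735141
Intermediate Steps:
r(M) = 2*M (r(M) = (M + 0) + M = M + M = 2*M)
k = 0 (k = 1 - 1 = 0)
o(S) = 2*S (o(S) = 0 + 2*S = 2*S)
K(V) = 2*V² (K(V) = V*(2*V) = 2*V²)
(K(1394) + 339521)*(4540277 + 1663560) = (2*1394² + 339521)*(4540277 + 1663560) = (2*1943236 + 339521)*6203837 = (3886472 + 339521)*6203837 = 4225993*6203837 = 26217371735141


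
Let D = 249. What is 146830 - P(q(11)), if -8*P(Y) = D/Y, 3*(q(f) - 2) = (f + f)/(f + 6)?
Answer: 145668059/992 ≈ 1.4684e+5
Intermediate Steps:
q(f) = 2 + 2*f/(3*(6 + f)) (q(f) = 2 + ((f + f)/(f + 6))/3 = 2 + ((2*f)/(6 + f))/3 = 2 + (2*f/(6 + f))/3 = 2 + 2*f/(3*(6 + f)))
P(Y) = -249/(8*Y)
146830 - P(q(11)) = 146830 - (-249)/(8*(4*(9 + 2*11)/(3*(6 + 11)))) = 146830 - (-249)/(8*((4/3)*(9 + 22)/17)) = 146830 - (-249)/(8*((4/3)*(1/17)*31)) = 146830 - (-249)/(8*124/51) = 146830 - (-249)*51/(8*124) = 146830 - 1*(-12699/992) = 146830 + 12699/992 = 145668059/992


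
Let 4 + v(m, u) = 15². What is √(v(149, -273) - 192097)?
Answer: 2*I*√47969 ≈ 438.04*I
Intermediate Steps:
v(m, u) = 221 (v(m, u) = -4 + 15² = -4 + 225 = 221)
√(v(149, -273) - 192097) = √(221 - 192097) = √(-191876) = 2*I*√47969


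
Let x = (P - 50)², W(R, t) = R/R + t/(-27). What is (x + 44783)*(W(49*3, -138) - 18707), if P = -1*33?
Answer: -2898936992/3 ≈ -9.6631e+8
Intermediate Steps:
P = -33
W(R, t) = 1 - t/27 (W(R, t) = 1 + t*(-1/27) = 1 - t/27)
x = 6889 (x = (-33 - 50)² = (-83)² = 6889)
(x + 44783)*(W(49*3, -138) - 18707) = (6889 + 44783)*((1 - 1/27*(-138)) - 18707) = 51672*((1 + 46/9) - 18707) = 51672*(55/9 - 18707) = 51672*(-168308/9) = -2898936992/3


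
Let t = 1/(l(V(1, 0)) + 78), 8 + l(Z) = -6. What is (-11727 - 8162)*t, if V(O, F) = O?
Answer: -19889/64 ≈ -310.77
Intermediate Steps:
l(Z) = -14 (l(Z) = -8 - 6 = -14)
t = 1/64 (t = 1/(-14 + 78) = 1/64 ≈ 0.015625)
(-11727 - 8162)*t = (-11727 - 8162)*(1/64) = -19889*1/64 = -19889/64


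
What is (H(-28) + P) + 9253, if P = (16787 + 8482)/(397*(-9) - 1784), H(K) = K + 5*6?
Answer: 49553766/5357 ≈ 9250.3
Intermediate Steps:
H(K) = 30 + K (H(K) = K + 30 = 30 + K)
P = -25269/5357 (P = 25269/(-3573 - 1784) = 25269/(-5357) = 25269*(-1/5357) = -25269/5357 ≈ -4.7170)
(H(-28) + P) + 9253 = ((30 - 28) - 25269/5357) + 9253 = (2 - 25269/5357) + 9253 = -14555/5357 + 9253 = 49553766/5357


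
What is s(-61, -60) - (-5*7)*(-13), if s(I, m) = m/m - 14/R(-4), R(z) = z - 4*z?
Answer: -2731/6 ≈ -455.17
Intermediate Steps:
R(z) = -3*z
s(I, m) = -⅙ (s(I, m) = m/m - 14/((-3*(-4))) = 1 - 14/12 = 1 - 14*1/12 = 1 - 7/6 = -⅙)
s(-61, -60) - (-5*7)*(-13) = -⅙ - (-5*7)*(-13) = -⅙ - (-35)*(-13) = -⅙ - 1*455 = -⅙ - 455 = -2731/6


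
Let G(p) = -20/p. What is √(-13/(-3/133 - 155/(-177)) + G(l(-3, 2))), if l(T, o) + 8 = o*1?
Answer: I*√10804072317/30126 ≈ 3.4503*I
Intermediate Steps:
l(T, o) = -8 + o (l(T, o) = -8 + o*1 = -8 + o)
√(-13/(-3/133 - 155/(-177)) + G(l(-3, 2))) = √(-13/(-3/133 - 155/(-177)) - 20/(-8 + 2)) = √(-13/(-3*1/133 - 155*(-1/177)) - 20/(-6)) = √(-13/(-3/133 + 155/177) - 20*(-⅙)) = √(-13/20084/23541 + 10/3) = √(-13*23541/20084 + 10/3) = √(-306033/20084 + 10/3) = √(-717259/60252) = I*√10804072317/30126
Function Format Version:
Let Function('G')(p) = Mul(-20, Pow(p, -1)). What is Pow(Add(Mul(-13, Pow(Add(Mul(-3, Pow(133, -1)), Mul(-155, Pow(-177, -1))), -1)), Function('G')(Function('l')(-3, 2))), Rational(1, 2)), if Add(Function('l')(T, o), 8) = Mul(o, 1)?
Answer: Mul(Rational(1, 30126), I, Pow(10804072317, Rational(1, 2))) ≈ Mul(3.4503, I)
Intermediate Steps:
Function('l')(T, o) = Add(-8, o) (Function('l')(T, o) = Add(-8, Mul(o, 1)) = Add(-8, o))
Pow(Add(Mul(-13, Pow(Add(Mul(-3, Pow(133, -1)), Mul(-155, Pow(-177, -1))), -1)), Function('G')(Function('l')(-3, 2))), Rational(1, 2)) = Pow(Add(Mul(-13, Pow(Add(Mul(-3, Pow(133, -1)), Mul(-155, Pow(-177, -1))), -1)), Mul(-20, Pow(Add(-8, 2), -1))), Rational(1, 2)) = Pow(Add(Mul(-13, Pow(Add(Mul(-3, Rational(1, 133)), Mul(-155, Rational(-1, 177))), -1)), Mul(-20, Pow(-6, -1))), Rational(1, 2)) = Pow(Add(Mul(-13, Pow(Add(Rational(-3, 133), Rational(155, 177)), -1)), Mul(-20, Rational(-1, 6))), Rational(1, 2)) = Pow(Add(Mul(-13, Pow(Rational(20084, 23541), -1)), Rational(10, 3)), Rational(1, 2)) = Pow(Add(Mul(-13, Rational(23541, 20084)), Rational(10, 3)), Rational(1, 2)) = Pow(Add(Rational(-306033, 20084), Rational(10, 3)), Rational(1, 2)) = Pow(Rational(-717259, 60252), Rational(1, 2)) = Mul(Rational(1, 30126), I, Pow(10804072317, Rational(1, 2)))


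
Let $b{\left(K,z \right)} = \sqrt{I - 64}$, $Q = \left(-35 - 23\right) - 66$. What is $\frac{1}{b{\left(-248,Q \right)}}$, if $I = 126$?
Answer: $\frac{\sqrt{62}}{62} \approx 0.127$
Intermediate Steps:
$Q = -124$ ($Q = \left(-35 - 23\right) - 66 = -58 - 66 = -124$)
$b{\left(K,z \right)} = \sqrt{62}$ ($b{\left(K,z \right)} = \sqrt{126 - 64} = \sqrt{62}$)
$\frac{1}{b{\left(-248,Q \right)}} = \frac{1}{\sqrt{62}} = \frac{\sqrt{62}}{62}$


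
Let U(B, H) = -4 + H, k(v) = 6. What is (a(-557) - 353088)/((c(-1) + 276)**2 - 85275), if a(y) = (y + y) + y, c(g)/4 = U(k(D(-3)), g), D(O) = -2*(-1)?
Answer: 354759/19739 ≈ 17.973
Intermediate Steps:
D(O) = 2
c(g) = -16 + 4*g (c(g) = 4*(-4 + g) = -16 + 4*g)
a(y) = 3*y (a(y) = 2*y + y = 3*y)
(a(-557) - 353088)/((c(-1) + 276)**2 - 85275) = (3*(-557) - 353088)/(((-16 + 4*(-1)) + 276)**2 - 85275) = (-1671 - 353088)/(((-16 - 4) + 276)**2 - 85275) = -354759/((-20 + 276)**2 - 85275) = -354759/(256**2 - 85275) = -354759/(65536 - 85275) = -354759/(-19739) = -354759*(-1/19739) = 354759/19739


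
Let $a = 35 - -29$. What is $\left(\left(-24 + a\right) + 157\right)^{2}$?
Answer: $38809$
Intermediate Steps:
$a = 64$ ($a = 35 + 29 = 64$)
$\left(\left(-24 + a\right) + 157\right)^{2} = \left(\left(-24 + 64\right) + 157\right)^{2} = \left(40 + 157\right)^{2} = 197^{2} = 38809$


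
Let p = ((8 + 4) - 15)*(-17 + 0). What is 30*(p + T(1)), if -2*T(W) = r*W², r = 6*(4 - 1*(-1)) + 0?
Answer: 1080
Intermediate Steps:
r = 30 (r = 6*(4 + 1) + 0 = 6*5 + 0 = 30 + 0 = 30)
p = 51 (p = (12 - 15)*(-17) = -3*(-17) = 51)
T(W) = -15*W²
30*(p + T(1)) = 30*(51 - 15*1²) = 30*(51 - 15*1) = 30*(51 - 15) = 30*36 = 1080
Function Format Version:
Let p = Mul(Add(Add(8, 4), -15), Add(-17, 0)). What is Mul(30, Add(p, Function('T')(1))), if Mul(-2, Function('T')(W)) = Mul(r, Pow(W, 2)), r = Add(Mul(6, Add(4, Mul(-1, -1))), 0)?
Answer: 1080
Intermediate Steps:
r = 30 (r = Add(Mul(6, Add(4, 1)), 0) = Add(Mul(6, 5), 0) = Add(30, 0) = 30)
p = 51 (p = Mul(Add(12, -15), -17) = Mul(-3, -17) = 51)
Function('T')(W) = Mul(-15, Pow(W, 2)) (Function('T')(W) = Mul(Rational(-1, 2), Mul(30, Pow(W, 2))) = Mul(-15, Pow(W, 2)))
Mul(30, Add(p, Function('T')(1))) = Mul(30, Add(51, Mul(-15, Pow(1, 2)))) = Mul(30, Add(51, Mul(-15, 1))) = Mul(30, Add(51, -15)) = Mul(30, 36) = 1080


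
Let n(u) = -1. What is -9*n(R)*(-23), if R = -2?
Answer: -207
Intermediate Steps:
-9*n(R)*(-23) = -9*(-1)*(-23) = 9*(-23) = -207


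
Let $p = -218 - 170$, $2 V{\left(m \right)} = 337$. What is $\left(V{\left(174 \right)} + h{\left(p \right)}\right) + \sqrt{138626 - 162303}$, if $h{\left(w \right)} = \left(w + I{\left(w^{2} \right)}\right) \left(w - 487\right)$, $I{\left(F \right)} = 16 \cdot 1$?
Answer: $\frac{651337}{2} + i \sqrt{23677} \approx 3.2567 \cdot 10^{5} + 153.87 i$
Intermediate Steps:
$V{\left(m \right)} = \frac{337}{2}$ ($V{\left(m \right)} = \frac{1}{2} \cdot 337 = \frac{337}{2}$)
$I{\left(F \right)} = 16$
$p = -388$
$h{\left(w \right)} = \left(-487 + w\right) \left(16 + w\right)$ ($h{\left(w \right)} = \left(w + 16\right) \left(w - 487\right) = \left(16 + w\right) \left(-487 + w\right) = \left(-487 + w\right) \left(16 + w\right)$)
$\left(V{\left(174 \right)} + h{\left(p \right)}\right) + \sqrt{138626 - 162303} = \left(\frac{337}{2} - \left(-174956 - 150544\right)\right) + \sqrt{138626 - 162303} = \left(\frac{337}{2} + \left(-7792 + 150544 + 182748\right)\right) + \sqrt{-23677} = \left(\frac{337}{2} + 325500\right) + i \sqrt{23677} = \frac{651337}{2} + i \sqrt{23677}$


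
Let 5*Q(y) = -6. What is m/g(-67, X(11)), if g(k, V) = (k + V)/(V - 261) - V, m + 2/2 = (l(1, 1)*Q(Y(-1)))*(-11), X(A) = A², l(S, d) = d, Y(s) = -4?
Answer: -854/8497 ≈ -0.10051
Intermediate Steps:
Q(y) = -6/5 (Q(y) = (⅕)*(-6) = -6/5)
m = 61/5 (m = -1 + (1*(-6/5))*(-11) = -1 - 6/5*(-11) = -1 + 66/5 = 61/5 ≈ 12.200)
g(k, V) = -V + (V + k)/(-261 + V) (g(k, V) = (V + k)/(-261 + V) - V = -V + (V + k)/(-261 + V))
m/g(-67, X(11)) = 61/(5*(((-67 - (11²)² + 262*11²)/(-261 + 11²)))) = 61/(5*(((-67 - 1*121² + 262*121)/(-261 + 121)))) = 61/(5*(((-67 - 1*14641 + 31702)/(-140)))) = 61/(5*((-(-67 - 14641 + 31702)/140))) = 61/(5*((-1/140*16994))) = 61/(5*(-8497/70)) = (61/5)*(-70/8497) = -854/8497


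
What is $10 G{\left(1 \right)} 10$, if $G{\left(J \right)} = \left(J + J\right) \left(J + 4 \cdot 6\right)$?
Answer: $5000$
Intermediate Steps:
$G{\left(J \right)} = 2 J \left(24 + J\right)$ ($G{\left(J \right)} = 2 J \left(J + 24\right) = 2 J \left(24 + J\right)$)
$10 G{\left(1 \right)} 10 = 10 \cdot 2 \cdot 1 \left(24 + 1\right) 10 = 10 \cdot 2 \cdot 1 \cdot 25 \cdot 10 = 10 \cdot 50 \cdot 10 = 500 \cdot 10 = 5000$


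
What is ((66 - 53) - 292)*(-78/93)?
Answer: 234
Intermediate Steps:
((66 - 53) - 292)*(-78/93) = (13 - 292)*(-78*1/93) = -279*(-26/31) = 234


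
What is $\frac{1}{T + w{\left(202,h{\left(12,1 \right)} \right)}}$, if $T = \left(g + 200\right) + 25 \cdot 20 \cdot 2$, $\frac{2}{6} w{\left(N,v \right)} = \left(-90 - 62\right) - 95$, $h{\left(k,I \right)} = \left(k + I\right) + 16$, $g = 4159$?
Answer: $\frac{1}{4618} \approx 0.00021654$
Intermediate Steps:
$h{\left(k,I \right)} = 16 + I + k$ ($h{\left(k,I \right)} = \left(I + k\right) + 16 = 16 + I + k$)
$w{\left(N,v \right)} = -741$ ($w{\left(N,v \right)} = 3 \left(\left(-90 - 62\right) - 95\right) = 3 \left(-152 - 95\right) = 3 \left(-247\right) = -741$)
$T = 5359$ ($T = \left(4159 + 200\right) + 25 \cdot 20 \cdot 2 = 4359 + 500 \cdot 2 = 4359 + 1000 = 5359$)
$\frac{1}{T + w{\left(202,h{\left(12,1 \right)} \right)}} = \frac{1}{5359 - 741} = \frac{1}{4618}$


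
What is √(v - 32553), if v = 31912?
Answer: I*√641 ≈ 25.318*I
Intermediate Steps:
√(v - 32553) = √(31912 - 32553) = √(-641) = I*√641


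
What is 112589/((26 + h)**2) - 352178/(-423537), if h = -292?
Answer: 72604313861/29967783972 ≈ 2.4227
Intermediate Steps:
112589/((26 + h)**2) - 352178/(-423537) = 112589/((26 - 292)**2) - 352178/(-423537) = 112589/((-266)**2) - 352178*(-1/423537) = 112589/70756 + 352178/423537 = 72604313861/29967783972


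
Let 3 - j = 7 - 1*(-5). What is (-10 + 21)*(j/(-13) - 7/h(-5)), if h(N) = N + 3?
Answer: 1199/26 ≈ 46.115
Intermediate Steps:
h(N) = 3 + N
j = -9 (j = 3 - (7 - 1*(-5)) = 3 - (7 + 5) = 3 - 1*12 = 3 - 12 = -9)
(-10 + 21)*(j/(-13) - 7/h(-5)) = (-10 + 21)*(-9/(-13) - 7/(3 - 5)) = 11*(-9*(-1/13) - 7/(-2)) = 11*(9/13 - 7*(-½)) = 11*(9/13 + 7/2) = 11*(109/26) = 1199/26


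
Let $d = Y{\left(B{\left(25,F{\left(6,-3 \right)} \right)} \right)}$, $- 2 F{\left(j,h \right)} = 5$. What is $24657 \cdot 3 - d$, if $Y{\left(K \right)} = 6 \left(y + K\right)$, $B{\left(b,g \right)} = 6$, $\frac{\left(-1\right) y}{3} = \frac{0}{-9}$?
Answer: $73935$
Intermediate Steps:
$y = 0$ ($y = - 3 \frac{0}{-9} = - 3 \cdot 0 \left(- \frac{1}{9}\right) = \left(-3\right) 0 = 0$)
$F{\left(j,h \right)} = - \frac{5}{2}$ ($F{\left(j,h \right)} = \left(- \frac{1}{2}\right) 5 = - \frac{5}{2}$)
$Y{\left(K \right)} = 6 K$ ($Y{\left(K \right)} = 6 \left(0 + K\right) = 6 K$)
$d = 36$ ($d = 6 \cdot 6 = 36$)
$24657 \cdot 3 - d = 24657 \cdot 3 - 36 = 73971 - 36 = 73935$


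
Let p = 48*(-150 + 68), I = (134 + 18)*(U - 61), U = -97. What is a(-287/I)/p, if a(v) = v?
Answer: -7/2305536 ≈ -3.0362e-6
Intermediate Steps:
I = -24016 (I = (134 + 18)*(-97 - 61) = 152*(-158) = -24016)
p = -3936 (p = 48*(-82) = -3936)
a(-287/I)/p = -287/(-24016)/(-3936) = -287*(-1/24016)*(-1/3936) = (287/24016)*(-1/3936) = -7/2305536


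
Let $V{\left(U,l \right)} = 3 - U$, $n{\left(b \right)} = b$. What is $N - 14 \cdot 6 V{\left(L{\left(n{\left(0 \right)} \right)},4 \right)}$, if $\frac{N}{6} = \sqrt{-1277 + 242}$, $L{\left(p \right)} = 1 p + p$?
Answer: $-252 + 18 i \sqrt{115} \approx -252.0 + 193.03 i$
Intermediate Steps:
$L{\left(p \right)} = 2 p$ ($L{\left(p \right)} = p + p = 2 p$)
$N = 18 i \sqrt{115}$ ($N = 6 \sqrt{-1277 + 242} = 6 \sqrt{-1035} = 6 \cdot 3 i \sqrt{115} = 18 i \sqrt{115} \approx 193.03 i$)
$N - 14 \cdot 6 V{\left(L{\left(n{\left(0 \right)} \right)},4 \right)} = 18 i \sqrt{115} - 14 \cdot 6 \left(3 - 2 \cdot 0\right) = 18 i \sqrt{115} - 84 \left(3 - 0\right) = 18 i \sqrt{115} - 84 \left(3 + 0\right) = 18 i \sqrt{115} - 84 \cdot 3 = 18 i \sqrt{115} - 252 = -252 + 18 i \sqrt{115}$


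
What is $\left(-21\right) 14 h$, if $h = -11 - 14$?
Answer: $7350$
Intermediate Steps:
$h = -25$
$\left(-21\right) 14 h = \left(-21\right) 14 \left(-25\right) = \left(-294\right) \left(-25\right) = 7350$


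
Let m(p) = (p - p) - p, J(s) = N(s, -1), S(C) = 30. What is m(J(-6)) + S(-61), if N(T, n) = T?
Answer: 36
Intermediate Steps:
J(s) = s
m(p) = -p (m(p) = 0 - p = -p)
m(J(-6)) + S(-61) = -1*(-6) + 30 = 6 + 30 = 36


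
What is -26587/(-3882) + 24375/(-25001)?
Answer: 570077837/97053882 ≈ 5.8738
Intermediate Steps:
-26587/(-3882) + 24375/(-25001) = -26587*(-1/3882) + 24375*(-1/25001) = 26587/3882 - 24375/25001 = 570077837/97053882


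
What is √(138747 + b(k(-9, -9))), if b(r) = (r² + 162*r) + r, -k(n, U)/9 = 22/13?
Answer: √23067885/13 ≈ 369.45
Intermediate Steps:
k(n, U) = -198/13
b(r) = r² + 163*r
√(138747 + b(k(-9, -9))) = √(138747 - 198*(163 - 198/13)/13) = √(138747 - 198/13*1921/13) = √(138747 - 380358/169) = √(23067885/169) = √23067885/13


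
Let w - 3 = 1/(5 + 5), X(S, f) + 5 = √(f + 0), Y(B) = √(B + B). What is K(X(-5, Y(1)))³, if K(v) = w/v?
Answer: -29791/(1000*(5 - 2^(¼))³) ≈ -0.53832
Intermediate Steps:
Y(B) = √2*√B (Y(B) = √(2*B) = √2*√B)
X(S, f) = -5 + √f (X(S, f) = -5 + √(f + 0) = -5 + √f)
w = 31/10 (w = 3 + 1/(5 + 5) = 3 + 1/10 = 3 + ⅒ = 31/10 ≈ 3.1000)
K(v) = 31/(10*v)
K(X(-5, Y(1)))³ = (31/(10*(-5 + √(√2*√1))))³ = (31/(10*(-5 + √(√2*1))))³ = (31/(10*(-5 + √(√2))))³ = (31/(10*(-5 + 2^(¼))))³ = 29791/(1000*(-5 + 2^(¼))³)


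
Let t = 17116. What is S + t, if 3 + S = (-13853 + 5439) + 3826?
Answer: 12525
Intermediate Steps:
S = -4591 (S = -3 + ((-13853 + 5439) + 3826) = -3 + (-8414 + 3826) = -3 - 4588 = -4591)
S + t = -4591 + 17116 = 12525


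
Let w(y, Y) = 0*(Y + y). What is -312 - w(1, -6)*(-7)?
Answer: -312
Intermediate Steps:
w(y, Y) = 0
-312 - w(1, -6)*(-7) = -312 - 0*(-7) = -312 - 1*0 = -312 + 0 = -312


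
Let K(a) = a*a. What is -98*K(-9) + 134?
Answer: -7804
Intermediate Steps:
K(a) = a²
-98*K(-9) + 134 = -98*(-9)² + 134 = -98*81 + 134 = -7938 + 134 = -7804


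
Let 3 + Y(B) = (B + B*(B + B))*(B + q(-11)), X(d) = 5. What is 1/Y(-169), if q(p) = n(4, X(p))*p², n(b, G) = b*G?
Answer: 1/128201200 ≈ 7.8002e-9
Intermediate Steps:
n(b, G) = G*b
q(p) = 20*p² (q(p) = (5*4)*p² = 20*p²)
Y(B) = -3 + (2420 + B)*(B + 2*B²) (Y(B) = -3 + (B + B*(B + B))*(B + 20*(-11)²) = -3 + (B + B*(2*B))*(B + 20*121) = -3 + (B + 2*B²)*(B + 2420) = -3 + (B + 2*B²)*(2420 + B) = -3 + (2420 + B)*(B + 2*B²))
1/Y(-169) = 1/(-3 + 2*(-169)³ + 2420*(-169) + 4841*(-169)²) = 1/(-3 + 2*(-4826809) - 408980 + 4841*28561) = 1/(-3 - 9653618 - 408980 + 138263801) = 1/128201200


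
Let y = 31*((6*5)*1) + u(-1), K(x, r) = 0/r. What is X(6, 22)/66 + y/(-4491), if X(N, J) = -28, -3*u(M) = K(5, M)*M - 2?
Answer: -93586/148203 ≈ -0.63147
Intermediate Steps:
K(x, r) = 0
u(M) = 2/3 (u(M) = -(0*M - 2)/3 = -(0 - 2)/3 = -1/3*(-2) = 2/3)
y = 2792/3 (y = 31*((6*5)*1) + 2/3 = 31*(30*1) + 2/3 = 31*30 + 2/3 = 930 + 2/3 = 2792/3 ≈ 930.67)
X(6, 22)/66 + y/(-4491) = -28/66 + (2792/3)/(-4491) = -28*1/66 + (2792/3)*(-1/4491) = -14/33 - 2792/13473 = -93586/148203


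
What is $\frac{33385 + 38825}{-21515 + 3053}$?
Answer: $- \frac{12035}{3077} \approx -3.9113$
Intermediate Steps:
$\frac{33385 + 38825}{-21515 + 3053} = \frac{72210}{-18462} = 72210 \left(- \frac{1}{18462}\right) = - \frac{12035}{3077}$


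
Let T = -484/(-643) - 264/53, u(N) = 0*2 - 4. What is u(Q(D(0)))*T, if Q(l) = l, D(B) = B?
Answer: 576400/34079 ≈ 16.914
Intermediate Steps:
u(N) = -4 (u(N) = 0 - 4 = -4)
T = -144100/34079 (T = -484*(-1/643) - 264*1/53 = 484/643 - 264/53 = -144100/34079 ≈ -4.2284)
u(Q(D(0)))*T = -4*(-144100/34079) = 576400/34079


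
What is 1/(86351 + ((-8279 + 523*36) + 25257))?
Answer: 1/122157 ≈ 8.1862e-6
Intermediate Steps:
1/(86351 + ((-8279 + 523*36) + 25257)) = 1/(86351 + ((-8279 + 18828) + 25257)) = 1/(86351 + (10549 + 25257)) = 1/(86351 + 35806) = 1/122157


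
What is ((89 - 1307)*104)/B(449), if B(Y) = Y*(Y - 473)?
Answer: 5278/449 ≈ 11.755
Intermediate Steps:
B(Y) = Y*(-473 + Y)
((89 - 1307)*104)/B(449) = ((89 - 1307)*104)/((449*(-473 + 449))) = (-1218*104)/((449*(-24))) = -126672/(-10776) = -126672*(-1/10776) = 5278/449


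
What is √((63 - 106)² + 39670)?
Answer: √41519 ≈ 203.76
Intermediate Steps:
√((63 - 106)² + 39670) = √((-43)² + 39670) = √(1849 + 39670) = √41519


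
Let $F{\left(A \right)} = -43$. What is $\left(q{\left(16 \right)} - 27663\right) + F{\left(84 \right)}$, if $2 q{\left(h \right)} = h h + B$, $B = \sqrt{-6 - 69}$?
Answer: $-27578 + \frac{5 i \sqrt{3}}{2} \approx -27578.0 + 4.3301 i$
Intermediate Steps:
$B = 5 i \sqrt{3}$ ($B = \sqrt{-75} = 5 i \sqrt{3} \approx 8.6602 i$)
$q{\left(h \right)} = \frac{h^{2}}{2} + \frac{5 i \sqrt{3}}{2}$ ($q{\left(h \right)} = \frac{h h + 5 i \sqrt{3}}{2} = \frac{h^{2} + 5 i \sqrt{3}}{2} = \frac{h^{2}}{2} + \frac{5 i \sqrt{3}}{2}$)
$\left(q{\left(16 \right)} - 27663\right) + F{\left(84 \right)} = \left(\left(\frac{16^{2}}{2} + \frac{5 i \sqrt{3}}{2}\right) - 27663\right) - 43 = \left(\left(\frac{1}{2} \cdot 256 + \frac{5 i \sqrt{3}}{2}\right) - 27663\right) - 43 = \left(\left(128 + \frac{5 i \sqrt{3}}{2}\right) - 27663\right) - 43 = \left(-27535 + \frac{5 i \sqrt{3}}{2}\right) - 43 = -27578 + \frac{5 i \sqrt{3}}{2}$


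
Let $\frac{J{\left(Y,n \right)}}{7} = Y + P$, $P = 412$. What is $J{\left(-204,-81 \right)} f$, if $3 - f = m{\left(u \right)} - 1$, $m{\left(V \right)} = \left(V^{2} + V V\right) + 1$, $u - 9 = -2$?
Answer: $-138320$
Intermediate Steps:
$u = 7$ ($u = 9 - 2 = 7$)
$J{\left(Y,n \right)} = 2884 + 7 Y$ ($J{\left(Y,n \right)} = 7 \left(Y + 412\right) = 7 \left(412 + Y\right) = 2884 + 7 Y$)
$m{\left(V \right)} = 1 + 2 V^{2}$ ($m{\left(V \right)} = \left(V^{2} + V^{2}\right) + 1 = 2 V^{2} + 1 = 1 + 2 V^{2}$)
$f = -95$ ($f = 3 - \left(\left(1 + 2 \cdot 7^{2}\right) - 1\right) = 3 - \left(\left(1 + 2 \cdot 49\right) - 1\right) = 3 - \left(\left(1 + 98\right) - 1\right) = 3 - \left(99 - 1\right) = 3 - 98 = -95$)
$J{\left(-204,-81 \right)} f = \left(2884 + 7 \left(-204\right)\right) \left(-95\right) = \left(2884 - 1428\right) \left(-95\right) = 1456 \left(-95\right) = -138320$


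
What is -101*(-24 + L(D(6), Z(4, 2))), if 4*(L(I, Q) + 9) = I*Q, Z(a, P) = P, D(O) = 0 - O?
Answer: 3636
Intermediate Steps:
D(O) = -O
L(I, Q) = -9 + I*Q/4 (L(I, Q) = -9 + (I*Q)/4 = -9 + I*Q/4)
-101*(-24 + L(D(6), Z(4, 2))) = -101*(-24 + (-9 + (¼)*(-1*6)*2)) = -101*(-24 + (-9 + (¼)*(-6)*2)) = -101*(-24 + (-9 - 3)) = -101*(-24 - 12) = -101*(-36) = 3636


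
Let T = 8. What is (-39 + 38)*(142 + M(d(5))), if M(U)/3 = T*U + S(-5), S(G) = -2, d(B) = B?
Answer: -256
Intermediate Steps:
M(U) = -6 + 24*U (M(U) = 3*(8*U - 2) = 3*(-2 + 8*U) = -6 + 24*U)
(-39 + 38)*(142 + M(d(5))) = (-39 + 38)*(142 + (-6 + 24*5)) = -(142 + (-6 + 120)) = -(142 + 114) = -1*256 = -256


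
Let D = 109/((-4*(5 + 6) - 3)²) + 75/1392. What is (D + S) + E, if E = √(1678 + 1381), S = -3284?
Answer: -3365915383/1024976 + √3059 ≈ -3228.6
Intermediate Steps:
E = √3059 ≈ 55.308
D = 105801/1024976 (D = 109/((-4*11 - 3)²) + 75*(1/1392) = 109/((-44 - 3)²) + 25/464 = 109/((-47)²) + 25/464 = 109/2209 + 25/464 = 105801/1024976 ≈ 0.10322)
(D + S) + E = (105801/1024976 - 3284) + √3059 = -3365915383/1024976 + √3059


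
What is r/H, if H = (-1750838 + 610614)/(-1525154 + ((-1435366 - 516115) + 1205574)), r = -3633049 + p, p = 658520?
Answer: -6755336805269/1140224 ≈ -5.9246e+6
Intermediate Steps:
r = -2974529 (r = -3633049 + 658520 = -2974529)
H = 1140224/2271061 (H = -1140224/(-1525154 + (-1951481 + 1205574)) = -1140224/(-1525154 - 745907) = -1140224/(-2271061) = -1140224*(-1/2271061) = 1140224/2271061 ≈ 0.50207)
r/H = -2974529/1140224/2271061 = -2974529*2271061/1140224 = -6755336805269/1140224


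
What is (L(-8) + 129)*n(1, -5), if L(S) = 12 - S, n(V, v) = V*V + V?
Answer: 298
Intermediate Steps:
n(V, v) = V + V² (n(V, v) = V² + V = V + V²)
(L(-8) + 129)*n(1, -5) = ((12 - 1*(-8)) + 129)*(1*(1 + 1)) = ((12 + 8) + 129)*(1*2) = (20 + 129)*2 = 149*2 = 298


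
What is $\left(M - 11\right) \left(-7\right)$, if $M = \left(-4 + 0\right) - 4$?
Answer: $133$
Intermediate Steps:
$M = -8$ ($M = -4 - 4 = -8$)
$\left(M - 11\right) \left(-7\right) = \left(-8 - 11\right) \left(-7\right) = \left(-19\right) \left(-7\right) = 133$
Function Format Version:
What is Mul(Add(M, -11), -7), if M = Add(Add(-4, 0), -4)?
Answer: 133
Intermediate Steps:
M = -8 (M = Add(-4, -4) = -8)
Mul(Add(M, -11), -7) = Mul(Add(-8, -11), -7) = Mul(-19, -7) = 133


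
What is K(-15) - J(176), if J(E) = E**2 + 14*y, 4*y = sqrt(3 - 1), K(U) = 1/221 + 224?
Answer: -6796191/221 - 7*sqrt(2)/2 ≈ -30757.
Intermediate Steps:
K(U) = 49505/221 (K(U) = 1/221 + 224 = 49505/221)
y = sqrt(2)/4 (y = sqrt(3 - 1)/4 = sqrt(2)/4 ≈ 0.35355)
J(E) = E**2 + 7*sqrt(2)/2 (J(E) = E**2 + 14*(sqrt(2)/4) = E**2 + 7*sqrt(2)/2)
K(-15) - J(176) = 49505/221 - (176**2 + 7*sqrt(2)/2) = 49505/221 - (30976 + 7*sqrt(2)/2) = 49505/221 + (-30976 - 7*sqrt(2)/2) = -6796191/221 - 7*sqrt(2)/2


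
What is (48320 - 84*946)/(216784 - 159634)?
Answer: -15572/28575 ≈ -0.54495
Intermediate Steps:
(48320 - 84*946)/(216784 - 159634) = (48320 - 79464)/57150 = -31144*1/57150 = -15572/28575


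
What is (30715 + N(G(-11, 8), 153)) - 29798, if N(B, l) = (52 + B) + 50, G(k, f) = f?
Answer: 1027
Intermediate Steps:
N(B, l) = 102 + B
(30715 + N(G(-11, 8), 153)) - 29798 = (30715 + (102 + 8)) - 29798 = (30715 + 110) - 29798 = 30825 - 29798 = 1027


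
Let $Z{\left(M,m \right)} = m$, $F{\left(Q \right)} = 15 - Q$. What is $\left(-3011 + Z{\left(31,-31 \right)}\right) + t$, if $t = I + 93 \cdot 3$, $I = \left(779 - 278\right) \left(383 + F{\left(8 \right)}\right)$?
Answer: $192627$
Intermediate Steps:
$I = 195390$ ($I = \left(779 - 278\right) \left(383 + \left(15 - 8\right)\right) = 501 \left(383 + \left(15 - 8\right)\right) = 501 \left(383 + 7\right) = 501 \cdot 390 = 195390$)
$t = 195669$ ($t = 195390 + 93 \cdot 3 = 195390 + 279 = 195669$)
$\left(-3011 + Z{\left(31,-31 \right)}\right) + t = \left(-3011 - 31\right) + 195669 = -3042 + 195669 = 192627$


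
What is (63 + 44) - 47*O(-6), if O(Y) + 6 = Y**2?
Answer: -1303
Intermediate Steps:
O(Y) = -6 + Y**2
(63 + 44) - 47*O(-6) = (63 + 44) - 47*(-6 + (-6)**2) = 107 - 47*(-6 + 36) = 107 - 47*30 = 107 - 1410 = -1303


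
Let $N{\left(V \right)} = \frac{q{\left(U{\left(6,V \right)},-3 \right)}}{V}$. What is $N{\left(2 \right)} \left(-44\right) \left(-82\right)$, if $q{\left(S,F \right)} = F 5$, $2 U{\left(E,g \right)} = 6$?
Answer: $-27060$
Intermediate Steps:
$U{\left(E,g \right)} = 3$ ($U{\left(E,g \right)} = \frac{1}{2} \cdot 6 = 3$)
$q{\left(S,F \right)} = 5 F$
$N{\left(V \right)} = - \frac{15}{V}$ ($N{\left(V \right)} = \frac{5 \left(-3\right)}{V} = - \frac{15}{V}$)
$N{\left(2 \right)} \left(-44\right) \left(-82\right) = - \frac{15}{2} \left(-44\right) \left(-82\right) = \left(-15\right) \frac{1}{2} \left(-44\right) \left(-82\right) = \left(- \frac{15}{2}\right) \left(-44\right) \left(-82\right) = 330 \left(-82\right) = -27060$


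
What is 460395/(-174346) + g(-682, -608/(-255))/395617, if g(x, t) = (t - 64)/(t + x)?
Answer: -15782619457581289/5976686998656782 ≈ -2.6407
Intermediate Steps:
g(x, t) = (-64 + t)/(t + x)
460395/(-174346) + g(-682, -608/(-255))/395617 = 460395/(-174346) + ((-64 - 608/(-255))/(-608/(-255) - 682))/395617 = 460395*(-1/174346) + ((-64 - 608*(-1/255))/(-608*(-1/255) - 682))*(1/395617) = -460395/174346 + ((-64 + 608/255)/(608/255 - 682))*(1/395617) = -460395/174346 + (-15712/255/(-173302/255))*(1/395617) = -460395/174346 - 255/173302*(-15712/255)*(1/395617) = -460395/174346 + (7856/86651)*(1/395617) = -460395/174346 + 7856/34280608667 = -15782619457581289/5976686998656782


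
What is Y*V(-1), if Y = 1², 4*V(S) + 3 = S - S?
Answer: -¾ ≈ -0.75000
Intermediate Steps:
V(S) = -¾ (V(S) = -¾ + (S - S)/4 = -¾ + (¼)*0 = -¾ + 0 = -¾)
Y = 1
Y*V(-1) = 1*(-¾) = -¾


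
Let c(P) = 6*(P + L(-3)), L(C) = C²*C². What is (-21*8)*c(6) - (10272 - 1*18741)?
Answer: -79227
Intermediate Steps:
L(C) = C⁴
c(P) = 486 + 6*P (c(P) = 6*(P + (-3)⁴) = 6*(P + 81) = 6*(81 + P) = 486 + 6*P)
(-21*8)*c(6) - (10272 - 1*18741) = (-21*8)*(486 + 6*6) - (10272 - 1*18741) = -168*(486 + 36) - (10272 - 18741) = -168*522 - 1*(-8469) = -87696 + 8469 = -79227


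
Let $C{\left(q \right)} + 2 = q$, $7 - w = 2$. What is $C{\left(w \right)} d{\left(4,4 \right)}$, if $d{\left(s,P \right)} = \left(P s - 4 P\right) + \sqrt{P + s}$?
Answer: $6 \sqrt{2} \approx 8.4853$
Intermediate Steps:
$d{\left(s,P \right)} = \sqrt{P + s} - 4 P + P s$ ($d{\left(s,P \right)} = \left(- 4 P + P s\right) + \sqrt{P + s} = \sqrt{P + s} - 4 P + P s$)
$w = 5$ ($w = 7 - 2 = 5$)
$C{\left(q \right)} = -2 + q$
$C{\left(w \right)} d{\left(4,4 \right)} = \left(-2 + 5\right) \left(\sqrt{4 + 4} - 16 + 4 \cdot 4\right) = 3 \left(\sqrt{8} - 16 + 16\right) = 3 \left(2 \sqrt{2} - 16 + 16\right) = 3 \cdot 2 \sqrt{2} = 6 \sqrt{2}$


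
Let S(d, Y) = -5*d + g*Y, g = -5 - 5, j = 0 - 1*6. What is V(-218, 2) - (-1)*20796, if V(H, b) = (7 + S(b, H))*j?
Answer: 7734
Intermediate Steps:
j = -6 (j = 0 - 6 = -6)
g = -10
S(d, Y) = -10*Y - 5*d (S(d, Y) = -5*d - 10*Y = -10*Y - 5*d)
V(H, b) = -42 + 30*b + 60*H (V(H, b) = (7 + (-10*H - 5*b))*(-6) = (7 - 10*H - 5*b)*(-6) = -42 + 30*b + 60*H)
V(-218, 2) - (-1)*20796 = (-42 + 30*2 + 60*(-218)) - (-1)*20796 = (-42 + 60 - 13080) - 1*(-20796) = -13062 + 20796 = 7734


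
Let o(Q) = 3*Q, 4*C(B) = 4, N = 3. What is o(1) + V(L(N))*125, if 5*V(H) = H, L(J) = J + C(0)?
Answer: 103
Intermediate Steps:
C(B) = 1 (C(B) = (¼)*4 = 1)
L(J) = 1 + J (L(J) = J + 1 = 1 + J)
V(H) = H/5
o(1) + V(L(N))*125 = 3*1 + ((1 + 3)/5)*125 = 3 + ((⅕)*4)*125 = 3 + (⅘)*125 = 3 + 100 = 103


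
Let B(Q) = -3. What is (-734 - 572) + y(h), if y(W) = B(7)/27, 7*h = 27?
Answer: -11755/9 ≈ -1306.1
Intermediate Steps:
h = 27/7 (h = (1/7)*27 = 27/7 ≈ 3.8571)
y(W) = -1/9 (y(W) = -3/27 = -3*1/27 = -1/9)
(-734 - 572) + y(h) = (-734 - 572) - 1/9 = -1306 - 1/9 = -11755/9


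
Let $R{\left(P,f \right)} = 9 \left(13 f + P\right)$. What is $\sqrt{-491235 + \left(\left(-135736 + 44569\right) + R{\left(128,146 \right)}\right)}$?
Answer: $2 i \sqrt{141042} \approx 751.11 i$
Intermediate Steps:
$R{\left(P,f \right)} = 9 P + 117 f$ ($R{\left(P,f \right)} = 9 \left(P + 13 f\right) = 9 P + 117 f$)
$\sqrt{-491235 + \left(\left(-135736 + 44569\right) + R{\left(128,146 \right)}\right)} = \sqrt{-491235 + \left(\left(-135736 + 44569\right) + \left(9 \cdot 128 + 117 \cdot 146\right)\right)} = \sqrt{-491235 + \left(-91167 + \left(1152 + 17082\right)\right)} = \sqrt{-491235 + \left(-91167 + 18234\right)} = \sqrt{-491235 - 72933} = \sqrt{-564168} = 2 i \sqrt{141042}$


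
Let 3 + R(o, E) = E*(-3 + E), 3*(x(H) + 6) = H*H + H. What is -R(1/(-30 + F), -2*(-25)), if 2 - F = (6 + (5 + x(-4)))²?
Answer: -2347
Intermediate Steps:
x(H) = -6 + H/3 + H²/3 (x(H) = -6 + (H*H + H)/3 = -6 + (H² + H)/3 = -6 + (H + H²)/3 = -6 + (H/3 + H²/3) = -6 + H/3 + H²/3)
F = -79 (F = 2 - (6 + (5 + (-6 + (⅓)*(-4) + (⅓)*(-4)²)))² = 2 - (6 + (5 + (-6 - 4/3 + (⅓)*16)))² = 2 - (6 + (5 + (-6 - 4/3 + 16/3)))² = 2 - (6 + (5 - 2))² = 2 - (6 + 3)² = 2 - 1*9² = 2 - 1*81 = 2 - 81 = -79)
R(o, E) = -3 + E*(-3 + E)
-R(1/(-30 + F), -2*(-25)) = -(-3 + (-2*(-25))² - (-6)*(-25)) = -(-3 + 50² - 3*50) = -(-3 + 2500 - 150) = -1*2347 = -2347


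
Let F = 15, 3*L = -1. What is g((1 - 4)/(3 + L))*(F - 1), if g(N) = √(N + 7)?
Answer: 7*√94/2 ≈ 33.934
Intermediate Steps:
L = -⅓ (L = (⅓)*(-1) = -⅓ ≈ -0.33333)
g(N) = √(7 + N)
g((1 - 4)/(3 + L))*(F - 1) = √(7 + (1 - 4)/(3 - ⅓))*(15 - 1) = √(7 - 3/8/3)*14 = √(7 - 3*3/8)*14 = √(7 - 9/8)*14 = √(47/8)*14 = (√94/4)*14 = 7*√94/2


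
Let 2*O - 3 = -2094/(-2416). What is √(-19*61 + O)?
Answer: I*√422116423/604 ≈ 34.016*I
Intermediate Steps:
O = 4671/2416 (O = 3/2 + (-2094/(-2416))/2 = 3/2 + (-2094*(-1/2416))/2 = 3/2 + (½)*(1047/1208) = 3/2 + 1047/2416 = 4671/2416 ≈ 1.9334)
√(-19*61 + O) = √(-19*61 + 4671/2416) = √(-1*1159 + 4671/2416) = √(-1159 + 4671/2416) = √(-2795473/2416) = I*√422116423/604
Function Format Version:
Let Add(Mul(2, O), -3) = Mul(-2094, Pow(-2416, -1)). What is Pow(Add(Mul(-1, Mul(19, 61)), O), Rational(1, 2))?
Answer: Mul(Rational(1, 604), I, Pow(422116423, Rational(1, 2))) ≈ Mul(34.016, I)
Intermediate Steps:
O = Rational(4671, 2416) (O = Add(Rational(3, 2), Mul(Rational(1, 2), Mul(-2094, Pow(-2416, -1)))) = Add(Rational(3, 2), Mul(Rational(1, 2), Mul(-2094, Rational(-1, 2416)))) = Add(Rational(3, 2), Mul(Rational(1, 2), Rational(1047, 1208))) = Add(Rational(3, 2), Rational(1047, 2416)) = Rational(4671, 2416) ≈ 1.9334)
Pow(Add(Mul(-1, Mul(19, 61)), O), Rational(1, 2)) = Pow(Add(Mul(-1, Mul(19, 61)), Rational(4671, 2416)), Rational(1, 2)) = Pow(Add(Mul(-1, 1159), Rational(4671, 2416)), Rational(1, 2)) = Pow(Add(-1159, Rational(4671, 2416)), Rational(1, 2)) = Pow(Rational(-2795473, 2416), Rational(1, 2)) = Mul(Rational(1, 604), I, Pow(422116423, Rational(1, 2)))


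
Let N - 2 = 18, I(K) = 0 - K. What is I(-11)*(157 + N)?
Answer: 1947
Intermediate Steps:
I(K) = -K
N = 20 (N = 2 + 18 = 20)
I(-11)*(157 + N) = (-1*(-11))*(157 + 20) = 11*177 = 1947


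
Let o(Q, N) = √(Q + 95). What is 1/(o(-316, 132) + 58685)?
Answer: 58685/3443929446 - I*√221/3443929446 ≈ 1.704e-5 - 4.3166e-9*I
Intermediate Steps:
o(Q, N) = √(95 + Q)
1/(o(-316, 132) + 58685) = 1/(√(95 - 316) + 58685) = 1/(√(-221) + 58685) = 1/(I*√221 + 58685) = 1/(58685 + I*√221)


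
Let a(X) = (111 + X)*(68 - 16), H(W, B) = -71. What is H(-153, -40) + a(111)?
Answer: 11473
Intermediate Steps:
a(X) = 5772 + 52*X (a(X) = (111 + X)*52 = 5772 + 52*X)
H(-153, -40) + a(111) = -71 + (5772 + 52*111) = -71 + (5772 + 5772) = -71 + 11544 = 11473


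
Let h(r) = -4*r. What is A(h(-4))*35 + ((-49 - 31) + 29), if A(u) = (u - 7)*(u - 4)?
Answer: 3729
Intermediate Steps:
A(u) = (-7 + u)*(-4 + u)
A(h(-4))*35 + ((-49 - 31) + 29) = (28 + (-4*(-4))**2 - (-44)*(-4))*35 + ((-49 - 31) + 29) = (28 + 16**2 - 11*16)*35 + (-80 + 29) = (28 + 256 - 176)*35 - 51 = 108*35 - 51 = 3780 - 51 = 3729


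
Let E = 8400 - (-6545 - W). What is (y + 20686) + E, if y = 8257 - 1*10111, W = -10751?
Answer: 23026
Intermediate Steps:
y = -1854 (y = 8257 - 10111 = -1854)
E = 4194 (E = 8400 - (-6545 - 1*(-10751)) = 8400 - (-6545 + 10751) = 8400 - 1*4206 = 8400 - 4206 = 4194)
(y + 20686) + E = (-1854 + 20686) + 4194 = 18832 + 4194 = 23026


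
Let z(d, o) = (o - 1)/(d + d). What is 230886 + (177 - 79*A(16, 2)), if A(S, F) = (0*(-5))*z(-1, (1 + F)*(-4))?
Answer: 231063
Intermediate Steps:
z(d, o) = (-1 + o)/(2*d) (z(d, o) = (-1 + o)/((2*d)) = (-1 + o)*(1/(2*d)) = (-1 + o)/(2*d))
A(S, F) = 0 (A(S, F) = (0*(-5))*((½)*(-1 + (1 + F)*(-4))/(-1)) = 0*((½)*(-1)*(-1 + (-4 - 4*F))) = 0*((½)*(-1)*(-5 - 4*F)) = 0*(5/2 + 2*F) = 0)
230886 + (177 - 79*A(16, 2)) = 230886 + (177 - 79*0) = 230886 + (177 + 0) = 230886 + 177 = 231063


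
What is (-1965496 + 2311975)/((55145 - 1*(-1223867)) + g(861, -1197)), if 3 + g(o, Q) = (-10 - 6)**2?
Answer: 346479/1279265 ≈ 0.27084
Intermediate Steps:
g(o, Q) = 253 (g(o, Q) = -3 + (-10 - 6)**2 = -3 + (-16)**2 = -3 + 256 = 253)
(-1965496 + 2311975)/((55145 - 1*(-1223867)) + g(861, -1197)) = (-1965496 + 2311975)/((55145 - 1*(-1223867)) + 253) = 346479/((55145 + 1223867) + 253) = 346479/(1279012 + 253) = 346479/1279265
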